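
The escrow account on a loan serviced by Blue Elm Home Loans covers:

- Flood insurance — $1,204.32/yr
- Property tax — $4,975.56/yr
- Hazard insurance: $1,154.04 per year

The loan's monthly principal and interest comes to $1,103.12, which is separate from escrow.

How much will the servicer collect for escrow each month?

Flood insurance: $1,204.32 per year
Property tax: $4,975.56 per year
Hazard insurance: $1,154.04 per year
Yearly total = $1,204.32 + $4,975.56 + $1,154.04 = $7,333.92
Monthly escrow = $7,333.92 / 12 = $611.16

$611.16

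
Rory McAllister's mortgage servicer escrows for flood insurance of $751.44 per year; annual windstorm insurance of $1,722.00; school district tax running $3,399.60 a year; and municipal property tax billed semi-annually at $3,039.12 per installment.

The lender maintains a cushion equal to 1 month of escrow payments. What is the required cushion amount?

$995.94

Flood insurance — $751.44 per year
Windstorm insurance — $1,722.00 per year
School district tax — $3,399.60 per year
Municipal property tax — $3,039.12 × 2 = $6,078.24 per year
Total per year = $751.44 + $1,722.00 + $3,399.60 + $6,078.24 = $11,951.28
Base monthly escrow = $11,951.28 ÷ 12 = $995.94
Reserve = 1 × $995.94 = $995.94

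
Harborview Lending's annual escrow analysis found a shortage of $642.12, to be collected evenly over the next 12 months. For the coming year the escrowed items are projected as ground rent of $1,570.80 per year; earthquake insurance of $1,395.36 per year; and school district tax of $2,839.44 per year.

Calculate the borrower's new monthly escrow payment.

$537.31

Ground rent — $1,570.80 per year
Earthquake insurance — $1,395.36 per year
School district tax — $2,839.44 per year
Combined annual = $1,570.80 + $1,395.36 + $2,839.44 = $5,805.60
Per month = $5,805.60 / 12 = $483.80
Shortage spread = $642.12 / 12 = $53.51/mo
Adjusted monthly = $483.80 + $53.51 = $537.31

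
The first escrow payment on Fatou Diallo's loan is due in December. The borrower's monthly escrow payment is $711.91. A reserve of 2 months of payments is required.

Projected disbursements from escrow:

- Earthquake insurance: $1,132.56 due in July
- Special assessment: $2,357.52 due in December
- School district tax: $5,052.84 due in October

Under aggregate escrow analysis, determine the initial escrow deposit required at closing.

$3,069.43

Cushion = 2 × $711.91 = $1,423.82
Trial balance (start $0, +$711.91 each month, − disbursements):
  Dec: +$711.91 − $2,357.52 → -$1,645.61
  Jan: +$711.91 → -$933.70
  Feb: +$711.91 → -$221.79
  Mar: +$711.91 → $490.12
  Apr: +$711.91 → $1,202.03
  May: +$711.91 → $1,913.94
  Jun: +$711.91 → $2,625.85
  Jul: +$711.91 − $1,132.56 → $2,205.20
  Aug: +$711.91 → $2,917.11
  Sep: +$711.91 → $3,629.02
  Oct: +$711.91 − $5,052.84 → -$711.91
  Nov: +$711.91 → $0.00
Lowest trial balance = -$1,645.61 (Dec)
Initial deposit = cushion − low point = $1,423.82 − (-$1,645.61) = $3,069.43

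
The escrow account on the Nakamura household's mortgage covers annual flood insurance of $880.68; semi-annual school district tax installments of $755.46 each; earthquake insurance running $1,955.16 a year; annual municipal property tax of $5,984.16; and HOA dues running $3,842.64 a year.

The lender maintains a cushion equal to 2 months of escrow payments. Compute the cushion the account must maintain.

Flood insurance — $880.68
School district tax — $755.46 × 2 = $1,510.92
Earthquake insurance — $1,955.16
Municipal property tax — $5,984.16
HOA dues — $3,842.64
Yearly total = $880.68 + $1,510.92 + $1,955.16 + $5,984.16 + $3,842.64 = $14,173.56
Monthly = $14,173.56 ÷ 12 = $1,181.13
Cushion = 2 × $1,181.13 = $2,362.26

$2,362.26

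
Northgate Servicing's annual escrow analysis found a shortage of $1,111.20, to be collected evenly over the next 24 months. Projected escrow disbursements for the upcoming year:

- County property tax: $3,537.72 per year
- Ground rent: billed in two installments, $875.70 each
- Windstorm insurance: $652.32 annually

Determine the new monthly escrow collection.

$541.42

County property tax: $3,537.72 per year
Ground rent: $875.70 × 2 = $1,751.40 per year
Windstorm insurance: $652.32 per year
Total annual escrow = $5,941.44
Monthly escrow = $5,941.44 ÷ 12 = $495.12
Shortage spread = $1,111.20 / 24 = $46.30/mo
New monthly escrow = $495.12 + $46.30 = $541.42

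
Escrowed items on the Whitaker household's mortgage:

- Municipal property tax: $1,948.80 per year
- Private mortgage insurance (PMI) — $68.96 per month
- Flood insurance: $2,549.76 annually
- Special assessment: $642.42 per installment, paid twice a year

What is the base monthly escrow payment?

$550.91

Municipal property tax: $1,948.80 annually
Private mortgage insurance (PMI): $68.96 × 12 = $827.52 annually
Flood insurance: $2,549.76 annually
Special assessment: $642.42 × 2 = $1,284.84 annually
Yearly total = $1,948.80 + $827.52 + $2,549.76 + $1,284.84 = $6,610.92
Monthly = $6,610.92 ÷ 12 = $550.91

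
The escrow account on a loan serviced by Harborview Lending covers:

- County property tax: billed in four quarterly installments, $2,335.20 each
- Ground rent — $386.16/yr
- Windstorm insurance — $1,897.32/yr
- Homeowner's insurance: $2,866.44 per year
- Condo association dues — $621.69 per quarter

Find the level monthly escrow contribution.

County property tax — $2,335.20 × 4 = $9,340.80/yr
Ground rent — $386.16/yr
Windstorm insurance — $1,897.32/yr
Homeowner's insurance — $2,866.44/yr
Condo association dues — $621.69 × 4 = $2,486.76/yr
Total per year = $9,340.80 + $386.16 + $1,897.32 + $2,866.44 + $2,486.76 = $16,977.48
Monthly = $16,977.48 ÷ 12 = $1,414.79

$1,414.79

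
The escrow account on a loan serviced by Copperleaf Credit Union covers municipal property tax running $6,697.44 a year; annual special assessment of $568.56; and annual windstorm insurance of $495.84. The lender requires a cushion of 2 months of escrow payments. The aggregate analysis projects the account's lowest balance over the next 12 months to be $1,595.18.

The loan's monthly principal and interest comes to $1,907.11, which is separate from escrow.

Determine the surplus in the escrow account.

$301.54

Municipal property tax — $6,697.44 annually
Special assessment — $568.56 annually
Windstorm insurance — $495.84 annually
Total annual escrow = $7,761.84
Monthly = $7,761.84 ÷ 12 = $646.82
Cushion = 2 × $646.82 = $1,293.64
Excess over cushion: $1,595.18 − $1,293.64 = $301.54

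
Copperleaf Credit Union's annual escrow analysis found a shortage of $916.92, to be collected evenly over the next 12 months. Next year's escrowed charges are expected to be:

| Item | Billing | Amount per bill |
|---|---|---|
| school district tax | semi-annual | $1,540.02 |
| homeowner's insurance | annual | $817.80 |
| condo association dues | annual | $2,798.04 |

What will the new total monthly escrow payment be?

School district tax: $1,540.02 × 2 = $3,080.04 annually
Homeowner's insurance: $817.80 annually
Condo association dues: $2,798.04 annually
Annual escrow total = $3,080.04 + $817.80 + $2,798.04 = $6,695.88
Base monthly escrow = $6,695.88 / 12 = $557.99
Shortage spread = $916.92 / 12 = $76.41/mo
New monthly escrow = $557.99 + $76.41 = $634.40

$634.40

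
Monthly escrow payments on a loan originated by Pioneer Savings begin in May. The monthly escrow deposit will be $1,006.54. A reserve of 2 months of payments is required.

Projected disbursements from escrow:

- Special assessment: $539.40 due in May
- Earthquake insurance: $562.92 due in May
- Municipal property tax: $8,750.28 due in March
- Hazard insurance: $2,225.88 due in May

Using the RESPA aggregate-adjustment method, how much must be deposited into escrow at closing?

$4,334.74

Cushion = 2 × $1,006.54 = $2,013.08
Trial balance (start $0, +$1,006.54 each month, − disbursements):
  May: +$1,006.54 − $3,328.20 → -$2,321.66
  Jun: +$1,006.54 → -$1,315.12
  Jul: +$1,006.54 → -$308.58
  Aug: +$1,006.54 → $697.96
  Sep: +$1,006.54 → $1,704.50
  Oct: +$1,006.54 → $2,711.04
  Nov: +$1,006.54 → $3,717.58
  Dec: +$1,006.54 → $4,724.12
  Jan: +$1,006.54 → $5,730.66
  Feb: +$1,006.54 → $6,737.20
  Mar: +$1,006.54 − $8,750.28 → -$1,006.54
  Apr: +$1,006.54 → $0.00
Lowest trial balance = -$2,321.66 (May)
Initial deposit = cushion − low point = $2,013.08 − (-$2,321.66) = $4,334.74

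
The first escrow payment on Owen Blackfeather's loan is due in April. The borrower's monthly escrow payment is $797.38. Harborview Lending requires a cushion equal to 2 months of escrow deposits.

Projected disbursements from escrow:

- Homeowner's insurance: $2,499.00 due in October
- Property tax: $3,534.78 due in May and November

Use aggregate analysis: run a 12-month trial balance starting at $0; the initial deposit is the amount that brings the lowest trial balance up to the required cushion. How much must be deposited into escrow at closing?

$4,784.28

Cushion = 2 × $797.38 = $1,594.76
Trial balance (start $0, +$797.38 each month, − disbursements):
  Apr: +$797.38 → $797.38
  May: +$797.38 − $3,534.78 → -$1,940.02
  Jun: +$797.38 → -$1,142.64
  Jul: +$797.38 → -$345.26
  Aug: +$797.38 → $452.12
  Sep: +$797.38 → $1,249.50
  Oct: +$797.38 − $2,499.00 → -$452.12
  Nov: +$797.38 − $3,534.78 → -$3,189.52
  Dec: +$797.38 → -$2,392.14
  Jan: +$797.38 → -$1,594.76
  Feb: +$797.38 → -$797.38
  Mar: +$797.38 → $0.00
Lowest trial balance = -$3,189.52 (Nov)
Initial deposit = cushion − low point = $1,594.76 − (-$3,189.52) = $4,784.28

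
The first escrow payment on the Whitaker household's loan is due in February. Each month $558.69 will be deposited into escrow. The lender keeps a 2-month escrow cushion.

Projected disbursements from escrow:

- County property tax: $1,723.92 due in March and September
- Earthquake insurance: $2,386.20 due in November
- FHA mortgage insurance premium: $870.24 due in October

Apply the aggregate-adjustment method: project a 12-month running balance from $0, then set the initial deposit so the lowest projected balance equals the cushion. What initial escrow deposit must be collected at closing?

Cushion = 2 × $558.69 = $1,117.38
Trial balance (start $0, +$558.69 each month, − disbursements):
  Feb: +$558.69 → $558.69
  Mar: +$558.69 − $1,723.92 → -$606.54
  Apr: +$558.69 → -$47.85
  May: +$558.69 → $510.84
  Jun: +$558.69 → $1,069.53
  Jul: +$558.69 → $1,628.22
  Aug: +$558.69 → $2,186.91
  Sep: +$558.69 − $1,723.92 → $1,021.68
  Oct: +$558.69 − $870.24 → $710.13
  Nov: +$558.69 − $2,386.20 → -$1,117.38
  Dec: +$558.69 → -$558.69
  Jan: +$558.69 → $0.00
Lowest trial balance = -$1,117.38 (Nov)
Initial deposit = cushion − low point = $1,117.38 − (-$1,117.38) = $2,234.76

$2,234.76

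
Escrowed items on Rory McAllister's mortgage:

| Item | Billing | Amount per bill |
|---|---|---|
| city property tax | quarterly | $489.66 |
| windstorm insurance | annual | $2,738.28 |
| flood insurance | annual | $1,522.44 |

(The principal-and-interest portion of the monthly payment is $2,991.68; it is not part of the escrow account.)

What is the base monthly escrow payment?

$518.28

City property tax: $489.66 × 4 = $1,958.64
Windstorm insurance: $2,738.28
Flood insurance: $1,522.44
Total per year = $1,958.64 + $2,738.28 + $1,522.44 = $6,219.36
Per month = $6,219.36 / 12 = $518.28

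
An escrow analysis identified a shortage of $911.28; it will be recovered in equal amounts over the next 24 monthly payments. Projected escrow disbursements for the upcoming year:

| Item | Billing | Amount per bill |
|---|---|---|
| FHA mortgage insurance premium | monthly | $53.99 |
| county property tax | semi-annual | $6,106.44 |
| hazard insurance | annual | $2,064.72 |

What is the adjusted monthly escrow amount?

FHA mortgage insurance premium: $53.99 × 12 = $647.88/yr
County property tax: $6,106.44 × 2 = $12,212.88/yr
Hazard insurance: $2,064.72/yr
Total per year = $14,925.48
Monthly escrow = $14,925.48 / 12 = $1,243.79
Shortage spread = $911.28 / 24 = $37.97/mo
New monthly escrow = $1,243.79 + $37.97 = $1,281.76

$1,281.76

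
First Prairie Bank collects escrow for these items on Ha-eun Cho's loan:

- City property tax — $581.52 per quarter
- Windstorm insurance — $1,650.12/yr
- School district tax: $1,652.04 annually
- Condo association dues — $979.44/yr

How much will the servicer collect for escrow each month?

$550.64

City property tax = $581.52 × 4 = $2,326.08 per year
Windstorm insurance = $1,650.12 per year
School district tax = $1,652.04 per year
Condo association dues = $979.44 per year
Combined annual = $6,607.68
Monthly escrow = $6,607.68 ÷ 12 = $550.64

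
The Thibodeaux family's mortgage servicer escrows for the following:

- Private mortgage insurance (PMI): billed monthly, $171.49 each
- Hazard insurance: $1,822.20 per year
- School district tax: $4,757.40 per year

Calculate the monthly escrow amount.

Private mortgage insurance (PMI): $171.49 × 12 = $2,057.88
Hazard insurance: $1,822.20
School district tax: $4,757.40
Total per year = $2,057.88 + $1,822.20 + $4,757.40 = $8,637.48
Base monthly escrow = $8,637.48 ÷ 12 = $719.79

$719.79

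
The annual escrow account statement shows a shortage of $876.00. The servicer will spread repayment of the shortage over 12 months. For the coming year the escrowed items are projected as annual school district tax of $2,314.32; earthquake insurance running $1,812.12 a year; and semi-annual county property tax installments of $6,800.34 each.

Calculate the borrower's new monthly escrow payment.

$1,550.26

School district tax: $2,314.32 per year
Earthquake insurance: $1,812.12 per year
County property tax: $6,800.34 × 2 = $13,600.68 per year
Yearly total = $2,314.32 + $1,812.12 + $13,600.68 = $17,727.12
Monthly escrow = $17,727.12 ÷ 12 = $1,477.26
Shortage per month = $876.00 ÷ 12 = $73.00
Adjusted monthly = $1,477.26 + $73.00 = $1,550.26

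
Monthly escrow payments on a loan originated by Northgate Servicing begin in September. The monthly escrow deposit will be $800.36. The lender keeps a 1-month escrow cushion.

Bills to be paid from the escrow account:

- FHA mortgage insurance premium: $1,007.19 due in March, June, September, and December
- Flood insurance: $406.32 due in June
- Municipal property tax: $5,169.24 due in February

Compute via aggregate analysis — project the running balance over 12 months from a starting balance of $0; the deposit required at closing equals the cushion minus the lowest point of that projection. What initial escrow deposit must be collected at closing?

Cushion = 1 × $800.36 = $800.36
Trial balance (start $0, +$800.36 each month, − disbursements):
  Sep: +$800.36 − $1,007.19 → -$206.83
  Oct: +$800.36 → $593.53
  Nov: +$800.36 → $1,393.89
  Dec: +$800.36 − $1,007.19 → $1,187.06
  Jan: +$800.36 → $1,987.42
  Feb: +$800.36 − $5,169.24 → -$2,381.46
  Mar: +$800.36 − $1,007.19 → -$2,588.29
  Apr: +$800.36 → -$1,787.93
  May: +$800.36 → -$987.57
  Jun: +$800.36 − $1,413.51 → -$1,600.72
  Jul: +$800.36 → -$800.36
  Aug: +$800.36 → $0.00
Lowest trial balance = -$2,588.29 (Mar)
Initial deposit = cushion − low point = $800.36 − (-$2,588.29) = $3,388.65

$3,388.65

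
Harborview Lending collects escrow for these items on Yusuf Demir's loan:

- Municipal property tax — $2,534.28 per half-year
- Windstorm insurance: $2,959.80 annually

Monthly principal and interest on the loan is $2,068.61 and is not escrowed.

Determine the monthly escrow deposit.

Municipal property tax — $2,534.28 × 2 = $5,068.56
Windstorm insurance — $2,959.80
Annual escrow total = $5,068.56 + $2,959.80 = $8,028.36
Monthly = $8,028.36 ÷ 12 = $669.03

$669.03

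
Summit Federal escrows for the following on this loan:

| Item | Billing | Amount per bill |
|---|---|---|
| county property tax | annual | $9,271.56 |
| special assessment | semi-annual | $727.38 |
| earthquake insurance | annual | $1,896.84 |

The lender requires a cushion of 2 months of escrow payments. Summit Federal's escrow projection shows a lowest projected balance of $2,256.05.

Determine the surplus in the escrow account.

County property tax: $9,271.56/yr
Special assessment: $727.38 × 2 = $1,454.76/yr
Earthquake insurance: $1,896.84/yr
Total annual escrow = $9,271.56 + $1,454.76 + $1,896.84 = $12,623.16
Per month = $12,623.16 / 12 = $1,051.93
Required reserve = 2 × $1,051.93 = $2,103.86
Surplus = $2,256.05 − $2,103.86 = $152.19

$152.19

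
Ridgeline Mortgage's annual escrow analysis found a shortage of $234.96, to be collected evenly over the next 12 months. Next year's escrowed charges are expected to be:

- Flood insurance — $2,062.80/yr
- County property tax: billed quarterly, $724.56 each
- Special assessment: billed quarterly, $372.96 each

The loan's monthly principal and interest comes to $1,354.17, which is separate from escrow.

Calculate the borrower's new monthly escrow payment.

Flood insurance: $2,062.80 per year
County property tax: $724.56 × 4 = $2,898.24 per year
Special assessment: $372.96 × 4 = $1,491.84 per year
Total per year = $6,452.88
Monthly escrow = $6,452.88 ÷ 12 = $537.74
Shortage per month = $234.96 / 12 = $19.58
Adjusted monthly = $537.74 + $19.58 = $557.32

$557.32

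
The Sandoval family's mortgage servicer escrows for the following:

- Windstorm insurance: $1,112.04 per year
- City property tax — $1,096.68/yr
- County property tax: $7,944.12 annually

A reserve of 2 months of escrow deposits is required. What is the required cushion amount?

Windstorm insurance = $1,112.04
City property tax = $1,096.68
County property tax = $7,944.12
Total per year = $10,152.84
Per month = $10,152.84 ÷ 12 = $846.07
Cushion = 2 × $846.07 = $1,692.14

$1,692.14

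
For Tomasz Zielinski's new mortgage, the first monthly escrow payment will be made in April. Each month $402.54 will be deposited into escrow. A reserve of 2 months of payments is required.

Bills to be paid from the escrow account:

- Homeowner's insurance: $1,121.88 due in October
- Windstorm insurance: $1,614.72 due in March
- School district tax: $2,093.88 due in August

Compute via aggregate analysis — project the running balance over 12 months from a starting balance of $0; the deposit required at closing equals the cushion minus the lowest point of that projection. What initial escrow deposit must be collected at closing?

$1,203.06

Cushion = 2 × $402.54 = $805.08
Trial balance (start $0, +$402.54 each month, − disbursements):
  Apr: +$402.54 → $402.54
  May: +$402.54 → $805.08
  Jun: +$402.54 → $1,207.62
  Jul: +$402.54 → $1,610.16
  Aug: +$402.54 − $2,093.88 → -$81.18
  Sep: +$402.54 → $321.36
  Oct: +$402.54 − $1,121.88 → -$397.98
  Nov: +$402.54 → $4.56
  Dec: +$402.54 → $407.10
  Jan: +$402.54 → $809.64
  Feb: +$402.54 → $1,212.18
  Mar: +$402.54 − $1,614.72 → $0.00
Lowest trial balance = -$397.98 (Oct)
Initial deposit = cushion − low point = $805.08 − (-$397.98) = $1,203.06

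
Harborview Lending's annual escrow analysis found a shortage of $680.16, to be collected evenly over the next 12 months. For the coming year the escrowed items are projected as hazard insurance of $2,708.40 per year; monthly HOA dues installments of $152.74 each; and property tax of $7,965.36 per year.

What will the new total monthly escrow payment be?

Hazard insurance: $2,708.40 annually
HOA dues: $152.74 × 12 = $1,832.88 annually
Property tax: $7,965.36 annually
Total annual escrow = $2,708.40 + $1,832.88 + $7,965.36 = $12,506.64
Base monthly escrow = $12,506.64 / 12 = $1,042.22
Shortage per month = $680.16 / 12 = $56.68
Adjusted monthly = $1,042.22 + $56.68 = $1,098.90

$1,098.90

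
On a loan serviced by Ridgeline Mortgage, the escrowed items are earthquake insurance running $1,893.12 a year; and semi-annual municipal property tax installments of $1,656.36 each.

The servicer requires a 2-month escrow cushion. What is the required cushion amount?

Earthquake insurance = $1,893.12/yr
Municipal property tax = $1,656.36 × 2 = $3,312.72/yr
Combined annual = $1,893.12 + $3,312.72 = $5,205.84
Monthly escrow = $5,205.84 ÷ 12 = $433.82
Reserve = 2 × $433.82 = $867.64

$867.64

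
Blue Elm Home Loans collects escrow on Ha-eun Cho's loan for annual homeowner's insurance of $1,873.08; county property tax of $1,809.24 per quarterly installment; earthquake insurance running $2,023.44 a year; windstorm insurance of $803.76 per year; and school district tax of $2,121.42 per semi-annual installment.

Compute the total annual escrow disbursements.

Homeowner's insurance — $1,873.08
County property tax — $1,809.24 × 4 = $7,236.96
Earthquake insurance — $2,023.44
Windstorm insurance — $803.76
School district tax — $2,121.42 × 2 = $4,242.84
Total annual escrow = $1,873.08 + $7,236.96 + $2,023.44 + $803.76 + $4,242.84 = $16,180.08

$16,180.08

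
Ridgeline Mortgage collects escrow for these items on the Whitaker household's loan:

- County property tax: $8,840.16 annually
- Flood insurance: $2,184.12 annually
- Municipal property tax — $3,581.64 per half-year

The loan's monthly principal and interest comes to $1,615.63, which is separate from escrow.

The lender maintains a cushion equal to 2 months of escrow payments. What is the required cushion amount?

$3,031.26

County property tax — $8,840.16/yr
Flood insurance — $2,184.12/yr
Municipal property tax — $3,581.64 × 2 = $7,163.28/yr
Yearly total = $8,840.16 + $2,184.12 + $7,163.28 = $18,187.56
Monthly = $18,187.56 ÷ 12 = $1,515.63
Required cushion = 2 × $1,515.63 = $3,031.26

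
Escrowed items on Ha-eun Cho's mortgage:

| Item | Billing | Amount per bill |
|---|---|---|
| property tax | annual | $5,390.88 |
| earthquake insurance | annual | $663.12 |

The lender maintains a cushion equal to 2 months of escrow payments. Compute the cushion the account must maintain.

$1,009.00

Property tax = $5,390.88 annually
Earthquake insurance = $663.12 annually
Total per year = $5,390.88 + $663.12 = $6,054.00
Per month = $6,054.00 / 12 = $504.50
Reserve = 2 × $504.50 = $1,009.00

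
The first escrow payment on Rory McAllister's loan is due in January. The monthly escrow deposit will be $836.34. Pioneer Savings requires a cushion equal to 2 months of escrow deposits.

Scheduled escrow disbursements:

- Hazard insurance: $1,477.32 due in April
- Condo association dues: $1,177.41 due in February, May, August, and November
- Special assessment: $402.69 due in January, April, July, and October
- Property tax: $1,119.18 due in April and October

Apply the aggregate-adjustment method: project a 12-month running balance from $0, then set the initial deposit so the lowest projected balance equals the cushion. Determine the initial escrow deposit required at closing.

$3,247.68

Cushion = 2 × $836.34 = $1,672.68
Trial balance (start $0, +$836.34 each month, − disbursements):
  Jan: +$836.34 − $402.69 → $433.65
  Feb: +$836.34 − $1,177.41 → $92.58
  Mar: +$836.34 → $928.92
  Apr: +$836.34 − $2,999.19 → -$1,233.93
  May: +$836.34 − $1,177.41 → -$1,575.00
  Jun: +$836.34 → -$738.66
  Jul: +$836.34 − $402.69 → -$305.01
  Aug: +$836.34 − $1,177.41 → -$646.08
  Sep: +$836.34 → $190.26
  Oct: +$836.34 − $1,521.87 → -$495.27
  Nov: +$836.34 − $1,177.41 → -$836.34
  Dec: +$836.34 → $0.00
Lowest trial balance = -$1,575.00 (May)
Initial deposit = cushion − low point = $1,672.68 − (-$1,575.00) = $3,247.68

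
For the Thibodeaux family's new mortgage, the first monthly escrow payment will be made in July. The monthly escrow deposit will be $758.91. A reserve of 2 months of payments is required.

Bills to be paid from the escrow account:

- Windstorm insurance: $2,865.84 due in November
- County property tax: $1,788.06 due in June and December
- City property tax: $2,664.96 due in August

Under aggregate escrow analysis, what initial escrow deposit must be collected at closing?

Cushion = 2 × $758.91 = $1,517.82
Trial balance (start $0, +$758.91 each month, − disbursements):
  Jul: +$758.91 → $758.91
  Aug: +$758.91 − $2,664.96 → -$1,147.14
  Sep: +$758.91 → -$388.23
  Oct: +$758.91 → $370.68
  Nov: +$758.91 − $2,865.84 → -$1,736.25
  Dec: +$758.91 − $1,788.06 → -$2,765.40
  Jan: +$758.91 → -$2,006.49
  Feb: +$758.91 → -$1,247.58
  Mar: +$758.91 → -$488.67
  Apr: +$758.91 → $270.24
  May: +$758.91 → $1,029.15
  Jun: +$758.91 − $1,788.06 → $0.00
Lowest trial balance = -$2,765.40 (Dec)
Initial deposit = cushion − low point = $1,517.82 − (-$2,765.40) = $4,283.22

$4,283.22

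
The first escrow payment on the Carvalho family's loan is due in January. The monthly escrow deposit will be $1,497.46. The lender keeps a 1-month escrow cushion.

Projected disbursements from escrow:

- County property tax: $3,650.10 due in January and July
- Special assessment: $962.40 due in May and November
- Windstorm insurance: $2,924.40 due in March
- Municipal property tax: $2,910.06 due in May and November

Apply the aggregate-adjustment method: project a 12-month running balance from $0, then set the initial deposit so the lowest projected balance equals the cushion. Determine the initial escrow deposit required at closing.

$5,112.30

Cushion = 1 × $1,497.46 = $1,497.46
Trial balance (start $0, +$1,497.46 each month, − disbursements):
  Jan: +$1,497.46 − $3,650.10 → -$2,152.64
  Feb: +$1,497.46 → -$655.18
  Mar: +$1,497.46 − $2,924.40 → -$2,082.12
  Apr: +$1,497.46 → -$584.66
  May: +$1,497.46 − $3,872.46 → -$2,959.66
  Jun: +$1,497.46 → -$1,462.20
  Jul: +$1,497.46 − $3,650.10 → -$3,614.84
  Aug: +$1,497.46 → -$2,117.38
  Sep: +$1,497.46 → -$619.92
  Oct: +$1,497.46 → $877.54
  Nov: +$1,497.46 − $3,872.46 → -$1,497.46
  Dec: +$1,497.46 → $0.00
Lowest trial balance = -$3,614.84 (Jul)
Initial deposit = cushion − low point = $1,497.46 − (-$3,614.84) = $5,112.30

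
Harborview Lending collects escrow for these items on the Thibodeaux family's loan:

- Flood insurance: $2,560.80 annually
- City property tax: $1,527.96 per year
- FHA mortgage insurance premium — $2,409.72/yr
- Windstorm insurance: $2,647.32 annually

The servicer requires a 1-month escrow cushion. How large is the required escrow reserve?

Flood insurance: $2,560.80 per year
City property tax: $1,527.96 per year
FHA mortgage insurance premium: $2,409.72 per year
Windstorm insurance: $2,647.32 per year
Yearly total = $9,145.80
Base monthly escrow = $9,145.80 / 12 = $762.15
Cushion = 1 × $762.15 = $762.15

$762.15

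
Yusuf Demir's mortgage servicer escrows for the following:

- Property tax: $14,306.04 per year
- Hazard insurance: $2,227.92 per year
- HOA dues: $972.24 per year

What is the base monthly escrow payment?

$1,458.85

Property tax: $14,306.04
Hazard insurance: $2,227.92
HOA dues: $972.24
Total per year = $17,506.20
Monthly escrow = $17,506.20 / 12 = $1,458.85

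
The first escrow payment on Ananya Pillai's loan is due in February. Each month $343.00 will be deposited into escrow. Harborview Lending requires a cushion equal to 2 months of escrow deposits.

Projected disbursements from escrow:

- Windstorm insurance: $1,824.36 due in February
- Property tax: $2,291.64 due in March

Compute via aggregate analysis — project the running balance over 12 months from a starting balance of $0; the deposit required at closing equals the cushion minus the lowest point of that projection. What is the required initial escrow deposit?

Cushion = 2 × $343.00 = $686.00
Trial balance (start $0, +$343.00 each month, − disbursements):
  Feb: +$343.00 − $1,824.36 → -$1,481.36
  Mar: +$343.00 − $2,291.64 → -$3,430.00
  Apr: +$343.00 → -$3,087.00
  May: +$343.00 → -$2,744.00
  Jun: +$343.00 → -$2,401.00
  Jul: +$343.00 → -$2,058.00
  Aug: +$343.00 → -$1,715.00
  Sep: +$343.00 → -$1,372.00
  Oct: +$343.00 → -$1,029.00
  Nov: +$343.00 → -$686.00
  Dec: +$343.00 → -$343.00
  Jan: +$343.00 → $0.00
Lowest trial balance = -$3,430.00 (Mar)
Initial deposit = cushion − low point = $686.00 − (-$3,430.00) = $4,116.00

$4,116.00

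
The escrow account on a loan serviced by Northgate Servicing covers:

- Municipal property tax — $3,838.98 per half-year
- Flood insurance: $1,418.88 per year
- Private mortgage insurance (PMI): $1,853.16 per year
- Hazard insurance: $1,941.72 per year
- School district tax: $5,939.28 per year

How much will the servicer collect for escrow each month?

$1,569.25

Municipal property tax = $3,838.98 × 2 = $7,677.96/yr
Flood insurance = $1,418.88/yr
Private mortgage insurance (PMI) = $1,853.16/yr
Hazard insurance = $1,941.72/yr
School district tax = $5,939.28/yr
Total annual escrow = $7,677.96 + $1,418.88 + $1,853.16 + $1,941.72 + $5,939.28 = $18,831.00
Monthly escrow = $18,831.00 / 12 = $1,569.25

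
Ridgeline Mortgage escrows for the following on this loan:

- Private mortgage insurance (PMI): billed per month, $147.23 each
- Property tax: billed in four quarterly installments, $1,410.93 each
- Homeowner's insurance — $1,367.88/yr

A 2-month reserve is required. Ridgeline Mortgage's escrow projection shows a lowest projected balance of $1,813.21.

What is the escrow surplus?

$350.15

Private mortgage insurance (PMI) = $147.23 × 12 = $1,766.76/yr
Property tax = $1,410.93 × 4 = $5,643.72/yr
Homeowner's insurance = $1,367.88/yr
Combined annual = $1,766.76 + $5,643.72 + $1,367.88 = $8,778.36
Monthly escrow = $8,778.36 / 12 = $731.53
Cushion = 2 × $731.53 = $1,463.06
Excess over cushion: $1,813.21 − $1,463.06 = $350.15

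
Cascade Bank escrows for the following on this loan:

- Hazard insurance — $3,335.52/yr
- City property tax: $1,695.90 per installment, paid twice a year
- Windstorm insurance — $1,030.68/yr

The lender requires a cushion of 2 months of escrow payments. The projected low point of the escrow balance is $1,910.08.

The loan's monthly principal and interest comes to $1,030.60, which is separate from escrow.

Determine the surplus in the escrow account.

Hazard insurance = $3,335.52 per year
City property tax = $1,695.90 × 2 = $3,391.80 per year
Windstorm insurance = $1,030.68 per year
Total annual escrow = $3,335.52 + $3,391.80 + $1,030.68 = $7,758.00
Per month = $7,758.00 / 12 = $646.50
Cushion = 2 × $646.50 = $1,293.00
Surplus = $1,910.08 − $1,293.00 = $617.08

$617.08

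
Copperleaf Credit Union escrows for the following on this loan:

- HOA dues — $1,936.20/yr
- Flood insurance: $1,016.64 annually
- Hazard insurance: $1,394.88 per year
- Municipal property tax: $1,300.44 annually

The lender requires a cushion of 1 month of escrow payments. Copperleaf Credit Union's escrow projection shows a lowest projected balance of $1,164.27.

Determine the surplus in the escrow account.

HOA dues: $1,936.20 per year
Flood insurance: $1,016.64 per year
Hazard insurance: $1,394.88 per year
Municipal property tax: $1,300.44 per year
Annual escrow total = $5,648.16
Monthly escrow = $5,648.16 ÷ 12 = $470.68
Cushion = 1 × $470.68 = $470.68
Excess over cushion: $1,164.27 − $470.68 = $693.59

$693.59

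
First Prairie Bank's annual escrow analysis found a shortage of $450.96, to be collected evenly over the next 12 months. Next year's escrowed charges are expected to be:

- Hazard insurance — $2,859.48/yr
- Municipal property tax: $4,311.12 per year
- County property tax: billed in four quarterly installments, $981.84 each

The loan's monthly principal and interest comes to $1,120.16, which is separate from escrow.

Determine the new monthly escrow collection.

Hazard insurance — $2,859.48
Municipal property tax — $4,311.12
County property tax — $981.84 × 4 = $3,927.36
Annual escrow total = $11,097.96
Per month = $11,097.96 ÷ 12 = $924.83
Shortage spread = $450.96 / 12 = $37.58/mo
Adjusted monthly = $924.83 + $37.58 = $962.41

$962.41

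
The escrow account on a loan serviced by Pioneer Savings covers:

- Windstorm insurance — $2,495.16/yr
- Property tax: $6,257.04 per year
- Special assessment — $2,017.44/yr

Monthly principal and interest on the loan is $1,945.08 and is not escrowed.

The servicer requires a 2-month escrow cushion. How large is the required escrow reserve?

$1,794.94

Windstorm insurance: $2,495.16 per year
Property tax: $6,257.04 per year
Special assessment: $2,017.44 per year
Total annual escrow = $2,495.16 + $6,257.04 + $2,017.44 = $10,769.64
Base monthly escrow = $10,769.64 / 12 = $897.47
Reserve = 2 × $897.47 = $1,794.94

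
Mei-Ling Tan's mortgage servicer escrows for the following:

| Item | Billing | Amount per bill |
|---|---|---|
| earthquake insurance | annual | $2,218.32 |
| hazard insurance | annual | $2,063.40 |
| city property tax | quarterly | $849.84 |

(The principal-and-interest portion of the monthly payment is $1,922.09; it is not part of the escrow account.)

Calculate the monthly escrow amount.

$640.09

Earthquake insurance — $2,218.32/yr
Hazard insurance — $2,063.40/yr
City property tax — $849.84 × 4 = $3,399.36/yr
Yearly total = $7,681.08
Monthly = $7,681.08 ÷ 12 = $640.09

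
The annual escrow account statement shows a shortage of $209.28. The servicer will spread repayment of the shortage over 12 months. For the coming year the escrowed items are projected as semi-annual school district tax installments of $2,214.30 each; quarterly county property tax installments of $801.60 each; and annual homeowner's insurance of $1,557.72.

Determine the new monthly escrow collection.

$783.50

School district tax: $2,214.30 × 2 = $4,428.60
County property tax: $801.60 × 4 = $3,206.40
Homeowner's insurance: $1,557.72
Combined annual = $4,428.60 + $3,206.40 + $1,557.72 = $9,192.72
Monthly = $9,192.72 ÷ 12 = $766.06
Shortage per month = $209.28 ÷ 12 = $17.44
New monthly escrow = $766.06 + $17.44 = $783.50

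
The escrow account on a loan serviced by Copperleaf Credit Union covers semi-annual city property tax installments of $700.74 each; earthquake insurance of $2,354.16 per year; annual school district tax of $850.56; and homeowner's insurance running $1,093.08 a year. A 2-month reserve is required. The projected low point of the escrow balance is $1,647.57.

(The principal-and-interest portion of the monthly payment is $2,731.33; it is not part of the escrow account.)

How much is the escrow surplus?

$697.69

City property tax: $700.74 × 2 = $1,401.48/yr
Earthquake insurance: $2,354.16/yr
School district tax: $850.56/yr
Homeowner's insurance: $1,093.08/yr
Total annual escrow = $5,699.28
Monthly = $5,699.28 / 12 = $474.94
Cushion = 2 × $474.94 = $949.88
Excess over cushion: $1,647.57 − $949.88 = $697.69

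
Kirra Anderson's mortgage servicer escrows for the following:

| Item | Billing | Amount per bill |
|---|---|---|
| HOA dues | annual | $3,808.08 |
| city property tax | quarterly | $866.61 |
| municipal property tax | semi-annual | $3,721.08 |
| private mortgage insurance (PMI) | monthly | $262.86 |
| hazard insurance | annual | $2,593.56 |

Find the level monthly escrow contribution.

HOA dues — $3,808.08/yr
City property tax — $866.61 × 4 = $3,466.44/yr
Municipal property tax — $3,721.08 × 2 = $7,442.16/yr
Private mortgage insurance (PMI) — $262.86 × 12 = $3,154.32/yr
Hazard insurance — $2,593.56/yr
Annual escrow total = $20,464.56
Monthly escrow = $20,464.56 ÷ 12 = $1,705.38

$1,705.38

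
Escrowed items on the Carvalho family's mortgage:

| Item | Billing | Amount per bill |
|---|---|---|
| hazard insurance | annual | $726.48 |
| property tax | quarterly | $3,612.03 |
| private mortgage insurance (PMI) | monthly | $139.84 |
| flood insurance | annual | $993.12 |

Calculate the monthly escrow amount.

Hazard insurance: $726.48/yr
Property tax: $3,612.03 × 4 = $14,448.12/yr
Private mortgage insurance (PMI): $139.84 × 12 = $1,678.08/yr
Flood insurance: $993.12/yr
Total annual escrow = $726.48 + $14,448.12 + $1,678.08 + $993.12 = $17,845.80
Monthly escrow = $17,845.80 / 12 = $1,487.15

$1,487.15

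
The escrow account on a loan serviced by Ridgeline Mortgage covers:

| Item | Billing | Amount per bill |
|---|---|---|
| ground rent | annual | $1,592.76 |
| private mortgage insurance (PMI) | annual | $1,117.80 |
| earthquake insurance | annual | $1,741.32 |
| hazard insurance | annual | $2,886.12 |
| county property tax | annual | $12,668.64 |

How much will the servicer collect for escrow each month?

$1,667.22

Ground rent: $1,592.76
Private mortgage insurance (PMI): $1,117.80
Earthquake insurance: $1,741.32
Hazard insurance: $2,886.12
County property tax: $12,668.64
Combined annual = $1,592.76 + $1,117.80 + $1,741.32 + $2,886.12 + $12,668.64 = $20,006.64
Per month = $20,006.64 ÷ 12 = $1,667.22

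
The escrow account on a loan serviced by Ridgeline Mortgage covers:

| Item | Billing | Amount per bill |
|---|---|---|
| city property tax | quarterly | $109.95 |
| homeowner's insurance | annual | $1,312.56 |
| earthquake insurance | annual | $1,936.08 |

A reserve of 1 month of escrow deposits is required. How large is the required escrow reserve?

City property tax: $109.95 × 4 = $439.80 per year
Homeowner's insurance: $1,312.56 per year
Earthquake insurance: $1,936.08 per year
Total per year = $439.80 + $1,312.56 + $1,936.08 = $3,688.44
Monthly escrow = $3,688.44 / 12 = $307.37
Reserve = 1 × $307.37 = $307.37

$307.37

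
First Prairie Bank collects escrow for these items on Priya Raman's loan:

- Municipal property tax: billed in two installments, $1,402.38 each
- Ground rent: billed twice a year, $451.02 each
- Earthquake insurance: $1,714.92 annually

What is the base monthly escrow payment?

$451.81

Municipal property tax: $1,402.38 × 2 = $2,804.76/yr
Ground rent: $451.02 × 2 = $902.04/yr
Earthquake insurance: $1,714.92/yr
Total per year = $2,804.76 + $902.04 + $1,714.92 = $5,421.72
Monthly escrow = $5,421.72 / 12 = $451.81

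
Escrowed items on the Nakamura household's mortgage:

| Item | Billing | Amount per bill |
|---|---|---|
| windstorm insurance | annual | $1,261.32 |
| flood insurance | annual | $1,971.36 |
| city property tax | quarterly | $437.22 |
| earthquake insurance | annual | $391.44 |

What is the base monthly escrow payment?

Windstorm insurance — $1,261.32 per year
Flood insurance — $1,971.36 per year
City property tax — $437.22 × 4 = $1,748.88 per year
Earthquake insurance — $391.44 per year
Annual escrow total = $1,261.32 + $1,971.36 + $1,748.88 + $391.44 = $5,373.00
Per month = $5,373.00 / 12 = $447.75

$447.75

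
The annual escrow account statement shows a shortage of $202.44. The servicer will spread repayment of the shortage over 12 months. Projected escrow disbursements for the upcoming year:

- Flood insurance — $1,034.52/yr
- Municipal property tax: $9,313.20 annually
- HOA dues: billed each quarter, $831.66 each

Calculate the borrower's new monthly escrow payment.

$1,156.40

Flood insurance — $1,034.52/yr
Municipal property tax — $9,313.20/yr
HOA dues — $831.66 × 4 = $3,326.64/yr
Total per year = $1,034.52 + $9,313.20 + $3,326.64 = $13,674.36
Monthly escrow = $13,674.36 / 12 = $1,139.53
Shortage per month = $202.44 / 12 = $16.87
New monthly escrow = $1,139.53 + $16.87 = $1,156.40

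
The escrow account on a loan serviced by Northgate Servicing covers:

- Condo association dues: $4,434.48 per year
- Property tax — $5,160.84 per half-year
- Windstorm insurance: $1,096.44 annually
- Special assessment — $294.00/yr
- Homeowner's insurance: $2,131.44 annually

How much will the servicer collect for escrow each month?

Condo association dues: $4,434.48/yr
Property tax: $5,160.84 × 2 = $10,321.68/yr
Windstorm insurance: $1,096.44/yr
Special assessment: $294.00/yr
Homeowner's insurance: $2,131.44/yr
Annual escrow total = $18,278.04
Monthly = $18,278.04 / 12 = $1,523.17

$1,523.17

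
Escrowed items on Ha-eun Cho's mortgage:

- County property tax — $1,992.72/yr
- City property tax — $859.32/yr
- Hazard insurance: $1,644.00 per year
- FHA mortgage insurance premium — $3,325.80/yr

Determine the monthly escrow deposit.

County property tax — $1,992.72
City property tax — $859.32
Hazard insurance — $1,644.00
FHA mortgage insurance premium — $3,325.80
Annual escrow total = $7,821.84
Monthly = $7,821.84 ÷ 12 = $651.82

$651.82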